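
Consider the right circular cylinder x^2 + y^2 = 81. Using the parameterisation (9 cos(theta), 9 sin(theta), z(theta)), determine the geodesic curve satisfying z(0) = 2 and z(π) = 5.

Parameterise the cylinder of radius R = 9 as
    r(θ) = (9 cos θ, 9 sin θ, z(θ)).
The arc-length element is
    ds = sqrt(81 + (dz/dθ)^2) dθ,
so the Lagrangian is L = sqrt(81 + z'^2).
L depends on z' only, not on z or θ, so ∂L/∂z = 0 and
    ∂L/∂z' = z' / sqrt(81 + z'^2).
The Euler-Lagrange equation gives
    d/dθ( z' / sqrt(81 + z'^2) ) = 0,
so z' is constant. Integrating once:
    z(θ) = a θ + b,
a helix on the cylinder (a straight line when the cylinder is unrolled). The constants a, b are determined by the endpoint conditions.
With endpoint conditions z(0) = 2 and z(π) = 5: from z(0) = b we get b = 2, and a·π + 2 = 5 gives a = 3/π, so
    z(θ) = (3/π) θ + 2.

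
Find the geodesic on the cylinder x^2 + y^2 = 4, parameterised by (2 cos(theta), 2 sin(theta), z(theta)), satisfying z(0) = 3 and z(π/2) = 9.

Parameterise the cylinder of radius R = 2 as
    r(θ) = (2 cos θ, 2 sin θ, z(θ)).
The arc-length element is
    ds = sqrt(4 + (dz/dθ)^2) dθ,
so the Lagrangian is L = sqrt(4 + z'^2).
L depends on z' only, not on z or θ, so ∂L/∂z = 0 and
    ∂L/∂z' = z' / sqrt(4 + z'^2).
The Euler-Lagrange equation gives
    d/dθ( z' / sqrt(4 + z'^2) ) = 0,
so z' is constant. Integrating once:
    z(θ) = a θ + b,
a helix on the cylinder (a straight line when the cylinder is unrolled). The constants a, b are determined by the endpoint conditions.
With endpoint conditions z(0) = 3 and z(π/2) = 9: from z(0) = b we get b = 3, and a·π/2 + 3 = 9 gives a = 12/π, so
    z(θ) = (12/π) θ + 3.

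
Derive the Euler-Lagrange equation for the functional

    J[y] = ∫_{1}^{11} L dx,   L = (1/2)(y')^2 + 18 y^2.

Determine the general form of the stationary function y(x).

The Lagrangian is L = (1/2)(y')^2 + 18 y^2.
∂L/∂y = 36y.
∂L/∂y' = y'.
The Euler-Lagrange equation d/dx(∂L/∂y') − ∂L/∂y = 0 becomes:
    y'' - 36 y = 0
General solution: y(x) = A e^(6x) + B e^(-6x), where A and B are arbitrary constants fixed by the endpoint conditions.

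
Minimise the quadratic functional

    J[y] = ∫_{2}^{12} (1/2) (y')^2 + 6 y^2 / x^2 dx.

The Lagrangian is L = (1/2) (y')^2 + 6 y^2 / x^2.
Compute ∂L/∂y = 12y/x^2, ∂L/∂y' = y'.
The Euler-Lagrange equation d/dx(∂L/∂y') − ∂L/∂y = 0 reduces to
    y'' − 12/x^2 · y = 0  (x > 0).
Its general solution is
    y(x) = A x^4 + B x^(-3),
with A, B fixed by the endpoint conditions.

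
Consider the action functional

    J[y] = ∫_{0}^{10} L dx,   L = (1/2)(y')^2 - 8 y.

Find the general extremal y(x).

The Lagrangian is L = (1/2)(y')^2 - 8 y.
∂L/∂y = -8.
∂L/∂y' = y'.
The Euler-Lagrange equation d/dx(∂L/∂y') − ∂L/∂y = 0 becomes:
    y'' + 8 = 0
General solution: y(x) = -4 x^2 + A x + B, where A and B are arbitrary constants fixed by the endpoint conditions.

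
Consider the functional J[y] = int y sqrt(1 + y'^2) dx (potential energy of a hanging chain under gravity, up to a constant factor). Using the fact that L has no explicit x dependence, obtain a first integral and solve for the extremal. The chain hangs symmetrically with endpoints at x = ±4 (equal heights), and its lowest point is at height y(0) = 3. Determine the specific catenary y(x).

The Lagrangian L(y, y') = y sqrt(1 + y'^2) has no explicit x dependence, so the Beltrami identity applies:
    L − y' ∂L/∂y' = C.
Compute ∂L/∂y' = y · y' / sqrt(1 + y'^2). Then
    L − y' ∂L/∂y'
    = y sqrt(1 + y'^2) − y · y'^2 / sqrt(1 + y'^2)
    = y (1 + y'^2 − y'^2) / sqrt(1 + y'^2)
    = y / sqrt(1 + y'^2) = C.
Squaring gives y^2 = C^2 (1 + y'^2), i.e.
    y'^2 = y^2 / C^2 − 1.
Separating variables,
    dy / sqrt(y^2 − C^2) = dx / C,
and integrating gives arccosh(y / C) = (x − a)/C, so
    y(x) = C cosh((x − a)/C),
the catenary. The constants C and a are fixed by the two endpoint conditions (and, for the hanging-chain problem, the length constraint selects C).
Now fit the given data. The endpoints x = ±4 are symmetric at equal height, so the catenary is even about its minimum: a = 0 and y(x) = C cosh(x/C). The lowest point is y(0) = C cosh(0) = C, and we are told y(0) = 3, so C = 3. Therefore
    y(x) = 3 cosh(x/3),
and at the endpoints
    y(±4) = 3 cosh(4/3).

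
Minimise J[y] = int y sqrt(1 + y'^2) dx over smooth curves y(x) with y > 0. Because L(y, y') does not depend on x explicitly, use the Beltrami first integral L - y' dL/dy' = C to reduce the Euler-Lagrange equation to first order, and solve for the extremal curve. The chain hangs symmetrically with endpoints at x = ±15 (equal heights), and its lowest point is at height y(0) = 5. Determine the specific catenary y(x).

The Lagrangian L(y, y') = y sqrt(1 + y'^2) has no explicit x dependence, so the Beltrami identity applies:
    L − y' ∂L/∂y' = C.
Compute ∂L/∂y' = y · y' / sqrt(1 + y'^2). Then
    L − y' ∂L/∂y'
    = y sqrt(1 + y'^2) − y · y'^2 / sqrt(1 + y'^2)
    = y (1 + y'^2 − y'^2) / sqrt(1 + y'^2)
    = y / sqrt(1 + y'^2) = C.
Squaring gives y^2 = C^2 (1 + y'^2), i.e.
    y'^2 = y^2 / C^2 − 1.
Separating variables,
    dy / sqrt(y^2 − C^2) = dx / C,
and integrating gives arccosh(y / C) = (x − a)/C, so
    y(x) = C cosh((x − a)/C),
the catenary. The constants C and a are fixed by the two endpoint conditions (and, for the hanging-chain problem, the length constraint selects C).
Now fit the given data. The endpoints x = ±15 are symmetric at equal height, so the catenary is even about its minimum: a = 0 and y(x) = C cosh(x/C). The lowest point is y(0) = C cosh(0) = C, and we are told y(0) = 5, so C = 5. Therefore
    y(x) = 5 cosh(x/5),
and at the endpoints
    y(±15) = 5 cosh(15/5).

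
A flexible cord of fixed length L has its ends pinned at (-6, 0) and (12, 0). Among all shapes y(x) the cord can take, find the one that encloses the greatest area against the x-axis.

Set up the augmented Lagrangian using a multiplier λ for the length constraint:
    F(y, y') = y − λ sqrt(1 + y'^2).
F has no explicit x dependence, so the Beltrami identity yields a first integral
    F − y' ∂F/∂y' = C.
Compute ∂F/∂y' = −λ y' / sqrt(1 + y'^2). Then
    y − λ sqrt(1 + y'^2) + λ y'^2 / sqrt(1 + y'^2) = C
    ⇒  y − λ / sqrt(1 + y'^2) = C.
Solving for y' and integrating gives
    (x − a)^2 + (y − b)^2 = λ^2,
a circular arc of radius λ. The constants a, b are determined by the endpoint conditions y(-6) = y(12) = 0, and λ is fixed implicitly by the length constraint
    ∫_{-6}^{12} sqrt(1 + y'^2) dx = L.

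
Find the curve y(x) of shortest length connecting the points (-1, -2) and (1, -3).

Arc-length functional: J[y] = ∫ sqrt(1 + (y')^2) dx.
Lagrangian L = sqrt(1 + (y')^2) has no explicit y dependence, so ∂L/∂y = 0 and the Euler-Lagrange equation gives
    d/dx( y' / sqrt(1 + (y')^2) ) = 0  ⇒  y' / sqrt(1 + (y')^2) = const.
Hence y' is constant, so y(x) is affine.
Fitting the endpoints (-1, -2) and (1, -3):
    slope m = ((-3) − (-2)) / (1 − (-1)) = -1/2,
    intercept c = (-2) − m·(-1) = -5/2.
Extremal: y(x) = (-1/2) x - 5/2.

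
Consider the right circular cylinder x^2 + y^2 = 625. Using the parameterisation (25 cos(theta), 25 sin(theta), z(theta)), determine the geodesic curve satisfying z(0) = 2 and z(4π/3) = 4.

Parameterise the cylinder of radius R = 25 as
    r(θ) = (25 cos θ, 25 sin θ, z(θ)).
The arc-length element is
    ds = sqrt(625 + (dz/dθ)^2) dθ,
so the Lagrangian is L = sqrt(625 + z'^2).
L depends on z' only, not on z or θ, so ∂L/∂z = 0 and
    ∂L/∂z' = z' / sqrt(625 + z'^2).
The Euler-Lagrange equation gives
    d/dθ( z' / sqrt(625 + z'^2) ) = 0,
so z' is constant. Integrating once:
    z(θ) = a θ + b,
a helix on the cylinder (a straight line when the cylinder is unrolled). The constants a, b are determined by the endpoint conditions.
With endpoint conditions z(0) = 2 and z(4π/3) = 4: from z(0) = b we get b = 2, and a·4π/3 + 2 = 4 gives a = 3/(2π), so
    z(θ) = (3/(2π)) θ + 2.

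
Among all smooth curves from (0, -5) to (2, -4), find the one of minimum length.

Arc-length functional: J[y] = ∫ sqrt(1 + (y')^2) dx.
Lagrangian L = sqrt(1 + (y')^2) has no explicit y dependence, so ∂L/∂y = 0 and the Euler-Lagrange equation gives
    d/dx( y' / sqrt(1 + (y')^2) ) = 0  ⇒  y' / sqrt(1 + (y')^2) = const.
Hence y' is constant, so y(x) is affine.
Fitting the endpoints (0, -5) and (2, -4):
    slope m = ((-4) − (-5)) / (2 − 0) = 1/2,
    intercept c = (-5) − m·0 = -5.
Extremal: y(x) = (1/2) x - 5.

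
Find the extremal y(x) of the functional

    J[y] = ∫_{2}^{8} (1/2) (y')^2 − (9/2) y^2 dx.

The Lagrangian is L = (1/2) (y')^2 − (9/2) y^2.
Compute ∂L/∂y = -9y, ∂L/∂y' = y'.
The Euler-Lagrange equation d/dx(∂L/∂y') − ∂L/∂y = 0 reduces to
    y'' + 9 y = 0.
Its general solution is
    y(x) = A sin(3x) + B cos(3x),
with A, B fixed by the endpoint conditions.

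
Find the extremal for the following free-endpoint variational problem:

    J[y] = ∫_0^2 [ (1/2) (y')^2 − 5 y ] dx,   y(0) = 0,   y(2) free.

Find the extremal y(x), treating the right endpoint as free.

The Lagrangian L = (1/2) (y')^2 − 5 y gives
    ∂L/∂y = −5,   ∂L/∂y' = y'.
Euler-Lagrange: d/dx(y') − (−5) = 0, i.e. y'' + 5 = 0, so
    y(x) = −(5/2) x^2 + C1 x + C2.
Fixed left endpoint y(0) = 0 ⇒ C2 = 0.
The right endpoint x = 2 is free, so the natural (transversality) condition is ∂L/∂y' |_{x=2} = 0, i.e. y'(2) = 0.
Compute y'(x) = −5 x + C1, so y'(2) = −10 + C1 = 0 ⇒ C1 = 10.
Therefore the extremal is
    y(x) = −(5/2) x^2 + 10 x.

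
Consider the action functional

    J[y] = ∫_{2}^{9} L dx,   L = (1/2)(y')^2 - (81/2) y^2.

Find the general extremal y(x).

The Lagrangian is L = (1/2)(y')^2 - (81/2) y^2.
∂L/∂y = -81y.
∂L/∂y' = y'.
The Euler-Lagrange equation d/dx(∂L/∂y') − ∂L/∂y = 0 becomes:
    y'' + 81 y = 0
General solution: y(x) = A sin(9x) + B cos(9x), where A and B are arbitrary constants fixed by the endpoint conditions.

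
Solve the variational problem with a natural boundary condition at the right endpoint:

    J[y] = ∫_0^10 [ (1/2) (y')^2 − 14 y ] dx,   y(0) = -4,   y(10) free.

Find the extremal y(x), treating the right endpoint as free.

The Lagrangian L = (1/2) (y')^2 − 14 y gives
    ∂L/∂y = −14,   ∂L/∂y' = y'.
Euler-Lagrange: d/dx(y') − (−14) = 0, i.e. y'' + 14 = 0, so
    y(x) = −(14/2) x^2 + C1 x + C2.
Fixed left endpoint y(0) = -4 ⇒ C2 = -4.
The right endpoint x = 10 is free, so the natural (transversality) condition is ∂L/∂y' |_{x=10} = 0, i.e. y'(10) = 0.
Compute y'(x) = −14 x + C1, so y'(10) = −140 + C1 = 0 ⇒ C1 = 140.
Therefore the extremal is
    y(x) = −7 x^2 + 140 x − 4.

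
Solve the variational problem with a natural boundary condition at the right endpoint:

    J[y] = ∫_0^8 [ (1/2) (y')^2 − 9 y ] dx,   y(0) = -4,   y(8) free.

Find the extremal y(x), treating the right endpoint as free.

The Lagrangian L = (1/2) (y')^2 − 9 y gives
    ∂L/∂y = −9,   ∂L/∂y' = y'.
Euler-Lagrange: d/dx(y') − (−9) = 0, i.e. y'' + 9 = 0, so
    y(x) = −(9/2) x^2 + C1 x + C2.
Fixed left endpoint y(0) = -4 ⇒ C2 = -4.
The right endpoint x = 8 is free, so the natural (transversality) condition is ∂L/∂y' |_{x=8} = 0, i.e. y'(8) = 0.
Compute y'(x) = −9 x + C1, so y'(8) = −72 + C1 = 0 ⇒ C1 = 72.
Therefore the extremal is
    y(x) = −(9/2) x^2 + 72 x − 4.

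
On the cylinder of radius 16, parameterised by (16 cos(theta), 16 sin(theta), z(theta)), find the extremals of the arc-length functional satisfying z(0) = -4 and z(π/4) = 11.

Parameterise the cylinder of radius R = 16 as
    r(θ) = (16 cos θ, 16 sin θ, z(θ)).
The arc-length element is
    ds = sqrt(256 + (dz/dθ)^2) dθ,
so the Lagrangian is L = sqrt(256 + z'^2).
L depends on z' only, not on z or θ, so ∂L/∂z = 0 and
    ∂L/∂z' = z' / sqrt(256 + z'^2).
The Euler-Lagrange equation gives
    d/dθ( z' / sqrt(256 + z'^2) ) = 0,
so z' is constant. Integrating once:
    z(θ) = a θ + b,
a helix on the cylinder (a straight line when the cylinder is unrolled). The constants a, b are determined by the endpoint conditions.
With endpoint conditions z(0) = -4 and z(π/4) = 11: from z(0) = b we get b = -4, and a·π/4 + -4 = 11 gives a = 60/π, so
    z(θ) = (60/π) θ − 4.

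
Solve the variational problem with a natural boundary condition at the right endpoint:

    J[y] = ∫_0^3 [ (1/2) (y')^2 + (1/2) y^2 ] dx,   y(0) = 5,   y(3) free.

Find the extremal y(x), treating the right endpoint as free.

The Lagrangian L = (1/2) (y')^2 + (1/2) y^2 gives
    ∂L/∂y = 1 y,   ∂L/∂y' = y'.
Euler-Lagrange: y'' − y = 0.
With k = 1, the general solution is
    y(x) = A cosh(x) + B sinh(x).
Fixed left endpoint y(0) = 5 ⇒ A = 5.
The right endpoint x = 3 is free, so the natural (transversality) condition is ∂L/∂y' |_{x=3} = 0, i.e. y'(3) = 0.
Compute y'(x) = A k sinh(k x) + B k cosh(k x), so
    y'(3) = A k sinh(k·3) + B k cosh(k·3) = 0
    ⇒ B = −A tanh(k·3) = − 5 tanh(1·3).
Therefore the extremal is
    y(x) = 5 cosh(1 x) − 5 tanh(1·3) sinh(1 x).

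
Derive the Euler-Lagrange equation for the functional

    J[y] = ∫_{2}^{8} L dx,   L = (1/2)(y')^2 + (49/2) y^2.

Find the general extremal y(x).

The Lagrangian is L = (1/2)(y')^2 + (49/2) y^2.
∂L/∂y = 49y.
∂L/∂y' = y'.
The Euler-Lagrange equation d/dx(∂L/∂y') − ∂L/∂y = 0 becomes:
    y'' - 49 y = 0
General solution: y(x) = A e^(7x) + B e^(-7x), where A and B are arbitrary constants fixed by the endpoint conditions.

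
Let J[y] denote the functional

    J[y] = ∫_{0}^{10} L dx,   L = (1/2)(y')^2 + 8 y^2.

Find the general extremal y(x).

The Lagrangian is L = (1/2)(y')^2 + 8 y^2.
∂L/∂y = 16y.
∂L/∂y' = y'.
The Euler-Lagrange equation d/dx(∂L/∂y') − ∂L/∂y = 0 becomes:
    y'' - 16 y = 0
General solution: y(x) = A e^(4x) + B e^(-4x), where A and B are arbitrary constants fixed by the endpoint conditions.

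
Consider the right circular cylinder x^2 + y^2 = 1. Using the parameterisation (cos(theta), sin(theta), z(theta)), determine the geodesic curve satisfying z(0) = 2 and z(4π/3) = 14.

Parameterise the cylinder of radius R = 1 as
    r(θ) = (cos θ, sin θ, z(θ)).
The arc-length element is
    ds = sqrt(1 + (dz/dθ)^2) dθ,
so the Lagrangian is L = sqrt(1 + z'^2).
L depends on z' only, not on z or θ, so ∂L/∂z = 0 and
    ∂L/∂z' = z' / sqrt(1 + z'^2).
The Euler-Lagrange equation gives
    d/dθ( z' / sqrt(1 + z'^2) ) = 0,
so z' is constant. Integrating once:
    z(θ) = a θ + b,
a helix on the cylinder (a straight line when the cylinder is unrolled). The constants a, b are determined by the endpoint conditions.
With endpoint conditions z(0) = 2 and z(4π/3) = 14: from z(0) = b we get b = 2, and a·4π/3 + 2 = 14 gives a = 9/π, so
    z(θ) = (9/π) θ + 2.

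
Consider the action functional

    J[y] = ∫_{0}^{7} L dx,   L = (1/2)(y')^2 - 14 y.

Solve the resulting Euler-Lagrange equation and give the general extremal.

The Lagrangian is L = (1/2)(y')^2 - 14 y.
∂L/∂y = -14.
∂L/∂y' = y'.
The Euler-Lagrange equation d/dx(∂L/∂y') − ∂L/∂y = 0 becomes:
    y'' + 14 = 0
General solution: y(x) = -7 x^2 + A x + B, where A and B are arbitrary constants fixed by the endpoint conditions.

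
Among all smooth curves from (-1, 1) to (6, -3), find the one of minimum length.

Arc-length functional: J[y] = ∫ sqrt(1 + (y')^2) dx.
Lagrangian L = sqrt(1 + (y')^2) has no explicit y dependence, so ∂L/∂y = 0 and the Euler-Lagrange equation gives
    d/dx( y' / sqrt(1 + (y')^2) ) = 0  ⇒  y' / sqrt(1 + (y')^2) = const.
Hence y' is constant, so y(x) is affine.
Fitting the endpoints (-1, 1) and (6, -3):
    slope m = ((-3) − 1) / (6 − (-1)) = -4/7,
    intercept c = 1 − m·(-1) = 3/7.
Extremal: y(x) = (-4/7) x + 3/7.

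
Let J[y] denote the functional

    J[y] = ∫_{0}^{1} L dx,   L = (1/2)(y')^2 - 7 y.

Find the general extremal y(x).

The Lagrangian is L = (1/2)(y')^2 - 7 y.
∂L/∂y = -7.
∂L/∂y' = y'.
The Euler-Lagrange equation d/dx(∂L/∂y') − ∂L/∂y = 0 becomes:
    y'' + 7 = 0
General solution: y(x) = -(7/2) x^2 + A x + B, where A and B are arbitrary constants fixed by the endpoint conditions.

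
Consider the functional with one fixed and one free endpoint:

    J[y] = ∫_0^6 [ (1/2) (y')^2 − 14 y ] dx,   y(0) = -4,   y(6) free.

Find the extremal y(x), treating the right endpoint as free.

The Lagrangian L = (1/2) (y')^2 − 14 y gives
    ∂L/∂y = −14,   ∂L/∂y' = y'.
Euler-Lagrange: d/dx(y') − (−14) = 0, i.e. y'' + 14 = 0, so
    y(x) = −(14/2) x^2 + C1 x + C2.
Fixed left endpoint y(0) = -4 ⇒ C2 = -4.
The right endpoint x = 6 is free, so the natural (transversality) condition is ∂L/∂y' |_{x=6} = 0, i.e. y'(6) = 0.
Compute y'(x) = −14 x + C1, so y'(6) = −84 + C1 = 0 ⇒ C1 = 84.
Therefore the extremal is
    y(x) = −7 x^2 + 84 x − 4.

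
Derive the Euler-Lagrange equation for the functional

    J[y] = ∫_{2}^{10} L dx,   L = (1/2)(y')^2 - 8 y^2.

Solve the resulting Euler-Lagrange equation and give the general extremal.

The Lagrangian is L = (1/2)(y')^2 - 8 y^2.
∂L/∂y = -16y.
∂L/∂y' = y'.
The Euler-Lagrange equation d/dx(∂L/∂y') − ∂L/∂y = 0 becomes:
    y'' + 16 y = 0
General solution: y(x) = A sin(4x) + B cos(4x), where A and B are arbitrary constants fixed by the endpoint conditions.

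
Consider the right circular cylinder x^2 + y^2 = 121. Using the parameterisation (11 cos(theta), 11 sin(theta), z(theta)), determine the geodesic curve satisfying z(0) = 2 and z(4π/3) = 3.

Parameterise the cylinder of radius R = 11 as
    r(θ) = (11 cos θ, 11 sin θ, z(θ)).
The arc-length element is
    ds = sqrt(121 + (dz/dθ)^2) dθ,
so the Lagrangian is L = sqrt(121 + z'^2).
L depends on z' only, not on z or θ, so ∂L/∂z = 0 and
    ∂L/∂z' = z' / sqrt(121 + z'^2).
The Euler-Lagrange equation gives
    d/dθ( z' / sqrt(121 + z'^2) ) = 0,
so z' is constant. Integrating once:
    z(θ) = a θ + b,
a helix on the cylinder (a straight line when the cylinder is unrolled). The constants a, b are determined by the endpoint conditions.
With endpoint conditions z(0) = 2 and z(4π/3) = 3: from z(0) = b we get b = 2, and a·4π/3 + 2 = 3 gives a = 3/(4π), so
    z(θ) = (3/(4π)) θ + 2.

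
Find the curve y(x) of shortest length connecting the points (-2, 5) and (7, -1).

Arc-length functional: J[y] = ∫ sqrt(1 + (y')^2) dx.
Lagrangian L = sqrt(1 + (y')^2) has no explicit y dependence, so ∂L/∂y = 0 and the Euler-Lagrange equation gives
    d/dx( y' / sqrt(1 + (y')^2) ) = 0  ⇒  y' / sqrt(1 + (y')^2) = const.
Hence y' is constant, so y(x) is affine.
Fitting the endpoints (-2, 5) and (7, -1):
    slope m = ((-1) − 5) / (7 − (-2)) = -2/3,
    intercept c = 5 − m·(-2) = 11/3.
Extremal: y(x) = (-2/3) x + 11/3.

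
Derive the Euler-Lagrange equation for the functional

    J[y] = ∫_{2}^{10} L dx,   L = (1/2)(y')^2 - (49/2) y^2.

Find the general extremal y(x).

The Lagrangian is L = (1/2)(y')^2 - (49/2) y^2.
∂L/∂y = -49y.
∂L/∂y' = y'.
The Euler-Lagrange equation d/dx(∂L/∂y') − ∂L/∂y = 0 becomes:
    y'' + 49 y = 0
General solution: y(x) = A sin(7x) + B cos(7x), where A and B are arbitrary constants fixed by the endpoint conditions.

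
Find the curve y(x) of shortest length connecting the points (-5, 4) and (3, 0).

Arc-length functional: J[y] = ∫ sqrt(1 + (y')^2) dx.
Lagrangian L = sqrt(1 + (y')^2) has no explicit y dependence, so ∂L/∂y = 0 and the Euler-Lagrange equation gives
    d/dx( y' / sqrt(1 + (y')^2) ) = 0  ⇒  y' / sqrt(1 + (y')^2) = const.
Hence y' is constant, so y(x) is affine.
Fitting the endpoints (-5, 4) and (3, 0):
    slope m = (0 − 4) / (3 − (-5)) = -1/2,
    intercept c = 4 − m·(-5) = 3/2.
Extremal: y(x) = (-1/2) x + 3/2.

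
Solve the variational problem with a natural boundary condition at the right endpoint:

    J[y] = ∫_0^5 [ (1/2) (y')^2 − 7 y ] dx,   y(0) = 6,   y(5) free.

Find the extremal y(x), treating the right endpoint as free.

The Lagrangian L = (1/2) (y')^2 − 7 y gives
    ∂L/∂y = −7,   ∂L/∂y' = y'.
Euler-Lagrange: d/dx(y') − (−7) = 0, i.e. y'' + 7 = 0, so
    y(x) = −(7/2) x^2 + C1 x + C2.
Fixed left endpoint y(0) = 6 ⇒ C2 = 6.
The right endpoint x = 5 is free, so the natural (transversality) condition is ∂L/∂y' |_{x=5} = 0, i.e. y'(5) = 0.
Compute y'(x) = −7 x + C1, so y'(5) = −35 + C1 = 0 ⇒ C1 = 35.
Therefore the extremal is
    y(x) = −(7/2) x^2 + 35 x + 6.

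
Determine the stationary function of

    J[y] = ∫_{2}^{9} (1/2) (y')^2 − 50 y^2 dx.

The Lagrangian is L = (1/2) (y')^2 − 50 y^2.
Compute ∂L/∂y = -100y, ∂L/∂y' = y'.
The Euler-Lagrange equation d/dx(∂L/∂y') − ∂L/∂y = 0 reduces to
    y'' + 100 y = 0.
Its general solution is
    y(x) = A sin(10x) + B cos(10x),
with A, B fixed by the endpoint conditions.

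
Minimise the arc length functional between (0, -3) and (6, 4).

Arc-length functional: J[y] = ∫ sqrt(1 + (y')^2) dx.
Lagrangian L = sqrt(1 + (y')^2) has no explicit y dependence, so ∂L/∂y = 0 and the Euler-Lagrange equation gives
    d/dx( y' / sqrt(1 + (y')^2) ) = 0  ⇒  y' / sqrt(1 + (y')^2) = const.
Hence y' is constant, so y(x) is affine.
Fitting the endpoints (0, -3) and (6, 4):
    slope m = (4 − (-3)) / (6 − 0) = 7/6,
    intercept c = (-3) − m·0 = -3.
Extremal: y(x) = (7/6) x - 3.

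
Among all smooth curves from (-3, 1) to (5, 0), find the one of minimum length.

Arc-length functional: J[y] = ∫ sqrt(1 + (y')^2) dx.
Lagrangian L = sqrt(1 + (y')^2) has no explicit y dependence, so ∂L/∂y = 0 and the Euler-Lagrange equation gives
    d/dx( y' / sqrt(1 + (y')^2) ) = 0  ⇒  y' / sqrt(1 + (y')^2) = const.
Hence y' is constant, so y(x) is affine.
Fitting the endpoints (-3, 1) and (5, 0):
    slope m = (0 − 1) / (5 − (-3)) = -1/8,
    intercept c = 1 − m·(-3) = 5/8.
Extremal: y(x) = (-1/8) x + 5/8.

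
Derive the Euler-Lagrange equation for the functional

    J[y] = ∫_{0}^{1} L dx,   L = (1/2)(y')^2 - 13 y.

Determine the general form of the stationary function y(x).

The Lagrangian is L = (1/2)(y')^2 - 13 y.
∂L/∂y = -13.
∂L/∂y' = y'.
The Euler-Lagrange equation d/dx(∂L/∂y') − ∂L/∂y = 0 becomes:
    y'' + 13 = 0
General solution: y(x) = -(13/2) x^2 + A x + B, where A and B are arbitrary constants fixed by the endpoint conditions.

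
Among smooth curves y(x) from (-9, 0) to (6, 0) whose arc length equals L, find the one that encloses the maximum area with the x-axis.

Set up the augmented Lagrangian using a multiplier λ for the length constraint:
    F(y, y') = y − λ sqrt(1 + y'^2).
F has no explicit x dependence, so the Beltrami identity yields a first integral
    F − y' ∂F/∂y' = C.
Compute ∂F/∂y' = −λ y' / sqrt(1 + y'^2). Then
    y − λ sqrt(1 + y'^2) + λ y'^2 / sqrt(1 + y'^2) = C
    ⇒  y − λ / sqrt(1 + y'^2) = C.
Solving for y' and integrating gives
    (x − a)^2 + (y − b)^2 = λ^2,
a circular arc of radius λ. The constants a, b are determined by the endpoint conditions y(-9) = y(6) = 0, and λ is fixed implicitly by the length constraint
    ∫_{-9}^{6} sqrt(1 + y'^2) dx = L.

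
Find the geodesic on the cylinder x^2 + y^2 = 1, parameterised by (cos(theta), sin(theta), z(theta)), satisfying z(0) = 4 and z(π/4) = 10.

Parameterise the cylinder of radius R = 1 as
    r(θ) = (cos θ, sin θ, z(θ)).
The arc-length element is
    ds = sqrt(1 + (dz/dθ)^2) dθ,
so the Lagrangian is L = sqrt(1 + z'^2).
L depends on z' only, not on z or θ, so ∂L/∂z = 0 and
    ∂L/∂z' = z' / sqrt(1 + z'^2).
The Euler-Lagrange equation gives
    d/dθ( z' / sqrt(1 + z'^2) ) = 0,
so z' is constant. Integrating once:
    z(θ) = a θ + b,
a helix on the cylinder (a straight line when the cylinder is unrolled). The constants a, b are determined by the endpoint conditions.
With endpoint conditions z(0) = 4 and z(π/4) = 10: from z(0) = b we get b = 4, and a·π/4 + 4 = 10 gives a = 24/π, so
    z(θ) = (24/π) θ + 4.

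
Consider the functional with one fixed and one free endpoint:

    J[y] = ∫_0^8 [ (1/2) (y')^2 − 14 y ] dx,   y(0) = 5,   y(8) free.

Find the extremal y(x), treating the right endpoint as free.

The Lagrangian L = (1/2) (y')^2 − 14 y gives
    ∂L/∂y = −14,   ∂L/∂y' = y'.
Euler-Lagrange: d/dx(y') − (−14) = 0, i.e. y'' + 14 = 0, so
    y(x) = −(14/2) x^2 + C1 x + C2.
Fixed left endpoint y(0) = 5 ⇒ C2 = 5.
The right endpoint x = 8 is free, so the natural (transversality) condition is ∂L/∂y' |_{x=8} = 0, i.e. y'(8) = 0.
Compute y'(x) = −14 x + C1, so y'(8) = −112 + C1 = 0 ⇒ C1 = 112.
Therefore the extremal is
    y(x) = −7 x^2 + 112 x + 5.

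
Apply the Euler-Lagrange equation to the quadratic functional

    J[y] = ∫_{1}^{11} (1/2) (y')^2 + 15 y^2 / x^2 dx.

The Lagrangian is L = (1/2) (y')^2 + 15 y^2 / x^2.
Compute ∂L/∂y = 30y/x^2, ∂L/∂y' = y'.
The Euler-Lagrange equation d/dx(∂L/∂y') − ∂L/∂y = 0 reduces to
    y'' − 30/x^2 · y = 0  (x > 0).
Its general solution is
    y(x) = A x^6 + B x^(-5),
with A, B fixed by the endpoint conditions.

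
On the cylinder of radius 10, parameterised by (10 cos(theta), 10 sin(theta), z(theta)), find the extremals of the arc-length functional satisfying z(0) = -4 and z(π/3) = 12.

Parameterise the cylinder of radius R = 10 as
    r(θ) = (10 cos θ, 10 sin θ, z(θ)).
The arc-length element is
    ds = sqrt(100 + (dz/dθ)^2) dθ,
so the Lagrangian is L = sqrt(100 + z'^2).
L depends on z' only, not on z or θ, so ∂L/∂z = 0 and
    ∂L/∂z' = z' / sqrt(100 + z'^2).
The Euler-Lagrange equation gives
    d/dθ( z' / sqrt(100 + z'^2) ) = 0,
so z' is constant. Integrating once:
    z(θ) = a θ + b,
a helix on the cylinder (a straight line when the cylinder is unrolled). The constants a, b are determined by the endpoint conditions.
With endpoint conditions z(0) = -4 and z(π/3) = 12: from z(0) = b we get b = -4, and a·π/3 + -4 = 12 gives a = 48/π, so
    z(θ) = (48/π) θ − 4.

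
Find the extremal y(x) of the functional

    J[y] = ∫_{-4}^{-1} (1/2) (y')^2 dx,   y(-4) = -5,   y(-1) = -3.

The Lagrangian is L = (1/2) (y')^2.
Compute ∂L/∂y = 0, ∂L/∂y' = y'.
The Euler-Lagrange equation d/dx(∂L/∂y') − ∂L/∂y = 0 reduces to
    y'' = 0.
Its general solution is
    y(x) = A x + B,
with A, B fixed by the endpoint conditions.
Applying the endpoint conditions y(-4) = -5 and y(-1) = -3: solve A·-4 + B = -5 and A·-1 + B = -3. Subtracting gives A(-1 − -4) = -3 − -5, so A = 2/3, and B = -5 − A·-4 = -7/3. Therefore
    y(x) = (2/3) x - 7/3.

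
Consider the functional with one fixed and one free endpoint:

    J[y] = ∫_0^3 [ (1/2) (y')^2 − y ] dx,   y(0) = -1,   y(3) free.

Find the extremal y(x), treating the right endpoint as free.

The Lagrangian L = (1/2) (y')^2 − y gives
    ∂L/∂y = −1,   ∂L/∂y' = y'.
Euler-Lagrange: d/dx(y') − (−1) = 0, i.e. y'' + 1 = 0, so
    y(x) = −(1/2) x^2 + C1 x + C2.
Fixed left endpoint y(0) = -1 ⇒ C2 = -1.
The right endpoint x = 3 is free, so the natural (transversality) condition is ∂L/∂y' |_{x=3} = 0, i.e. y'(3) = 0.
Compute y'(x) = −1 x + C1, so y'(3) = −3 + C1 = 0 ⇒ C1 = 3.
Therefore the extremal is
    y(x) = −x^2/2 + 3 x − 1.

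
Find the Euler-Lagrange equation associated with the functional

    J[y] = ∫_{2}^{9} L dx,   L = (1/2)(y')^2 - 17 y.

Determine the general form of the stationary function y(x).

The Lagrangian is L = (1/2)(y')^2 - 17 y.
∂L/∂y = -17.
∂L/∂y' = y'.
The Euler-Lagrange equation d/dx(∂L/∂y') − ∂L/∂y = 0 becomes:
    y'' + 17 = 0
General solution: y(x) = -(17/2) x^2 + A x + B, where A and B are arbitrary constants fixed by the endpoint conditions.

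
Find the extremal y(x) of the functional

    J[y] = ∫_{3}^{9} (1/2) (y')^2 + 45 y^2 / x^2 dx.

The Lagrangian is L = (1/2) (y')^2 + 45 y^2 / x^2.
Compute ∂L/∂y = 90y/x^2, ∂L/∂y' = y'.
The Euler-Lagrange equation d/dx(∂L/∂y') − ∂L/∂y = 0 reduces to
    y'' − 90/x^2 · y = 0  (x > 0).
Its general solution is
    y(x) = A x^10 + B x^(-9),
with A, B fixed by the endpoint conditions.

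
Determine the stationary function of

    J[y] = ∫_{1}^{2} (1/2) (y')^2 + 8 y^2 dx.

The Lagrangian is L = (1/2) (y')^2 + 8 y^2.
Compute ∂L/∂y = 16y, ∂L/∂y' = y'.
The Euler-Lagrange equation d/dx(∂L/∂y') − ∂L/∂y = 0 reduces to
    y'' − 16 y = 0.
Its general solution is
    y(x) = A e^(4x) + B e^(−4x),
with A, B fixed by the endpoint conditions.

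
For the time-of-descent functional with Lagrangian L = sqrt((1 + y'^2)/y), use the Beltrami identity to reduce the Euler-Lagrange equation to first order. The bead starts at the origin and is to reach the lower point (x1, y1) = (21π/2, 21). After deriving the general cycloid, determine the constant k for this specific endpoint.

The Lagrangian L = sqrt((1 + y'^2) / y) has no explicit x dependence, so the Beltrami identity applies:
    L − y' ∂L/∂y' = C.
Compute ∂L/∂y' = y' / sqrt(y (1 + y'^2)).
Substitute:
    sqrt((1 + y'^2)/y) − y'·y' / sqrt(y (1 + y'^2))
    = (1 + y'^2) / sqrt(y (1 + y'^2)) − y'^2 / sqrt(y (1 + y'^2))
    = 1 / sqrt(y (1 + y'^2)) = C.
Squaring and rearranging gives the first integral
    y (1 + y'^2) = 1/C^2 =: k   (constant).
Solving this first-order ODE by the substitution
    y = (k/2)(1 − cos θ)
yields the cycloid parameterisation
    x(θ) = (k/2)(θ − sin θ),   y(θ) = (k/2)(1 − cos θ).
The constant k is fixed by the endpoint condition.
Now fit the given lower endpoint (x1, y1) = (21π/2, 21). At the bottom of the first arch (θ = π), the parametric equations give
    y(π) = (k/2)(1 − cos π) = k,
    x(π) = (k/2)(π − sin π) = kπ/2.
Matching y(π) = 21 gives k = 21, consistent with x(π) = 21π/2. Therefore the specific cycloid is
    x(θ) = (21/2)(θ − sin θ),   y(θ) = (21/2)(1 − cos θ).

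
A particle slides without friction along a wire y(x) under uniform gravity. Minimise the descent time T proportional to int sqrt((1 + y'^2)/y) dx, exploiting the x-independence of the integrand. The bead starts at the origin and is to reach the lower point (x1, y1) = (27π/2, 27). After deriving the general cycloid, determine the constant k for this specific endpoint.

The Lagrangian L = sqrt((1 + y'^2) / y) has no explicit x dependence, so the Beltrami identity applies:
    L − y' ∂L/∂y' = C.
Compute ∂L/∂y' = y' / sqrt(y (1 + y'^2)).
Substitute:
    sqrt((1 + y'^2)/y) − y'·y' / sqrt(y (1 + y'^2))
    = (1 + y'^2) / sqrt(y (1 + y'^2)) − y'^2 / sqrt(y (1 + y'^2))
    = 1 / sqrt(y (1 + y'^2)) = C.
Squaring and rearranging gives the first integral
    y (1 + y'^2) = 1/C^2 =: k   (constant).
Solving this first-order ODE by the substitution
    y = (k/2)(1 − cos θ)
yields the cycloid parameterisation
    x(θ) = (k/2)(θ − sin θ),   y(θ) = (k/2)(1 − cos θ).
The constant k is fixed by the endpoint condition.
Now fit the given lower endpoint (x1, y1) = (27π/2, 27). At the bottom of the first arch (θ = π), the parametric equations give
    y(π) = (k/2)(1 − cos π) = k,
    x(π) = (k/2)(π − sin π) = kπ/2.
Matching y(π) = 27 gives k = 27, consistent with x(π) = 27π/2. Therefore the specific cycloid is
    x(θ) = (27/2)(θ − sin θ),   y(θ) = (27/2)(1 − cos θ).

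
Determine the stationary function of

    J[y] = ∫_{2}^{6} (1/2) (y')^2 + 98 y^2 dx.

The Lagrangian is L = (1/2) (y')^2 + 98 y^2.
Compute ∂L/∂y = 196y, ∂L/∂y' = y'.
The Euler-Lagrange equation d/dx(∂L/∂y') − ∂L/∂y = 0 reduces to
    y'' − 196 y = 0.
Its general solution is
    y(x) = A e^(14x) + B e^(−14x),
with A, B fixed by the endpoint conditions.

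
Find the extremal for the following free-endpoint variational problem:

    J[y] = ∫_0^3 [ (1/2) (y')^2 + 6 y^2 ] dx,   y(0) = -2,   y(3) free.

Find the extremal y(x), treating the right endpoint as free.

The Lagrangian L = (1/2) (y')^2 + 6 y^2 gives
    ∂L/∂y = 12 y,   ∂L/∂y' = y'.
Euler-Lagrange: y'' − 12 y = 0.
With k = sqrt(12), the general solution is
    y(x) = A cosh(sqrt(12) x) + B sinh(sqrt(12) x).
Fixed left endpoint y(0) = -2 ⇒ A = -2.
The right endpoint x = 3 is free, so the natural (transversality) condition is ∂L/∂y' |_{x=3} = 0, i.e. y'(3) = 0.
Compute y'(x) = A k sinh(k x) + B k cosh(k x), so
    y'(3) = A k sinh(k·3) + B k cosh(k·3) = 0
    ⇒ B = −A tanh(k·3) = 2 tanh(sqrt(12)·3).
Therefore the extremal is
    y(x) = −2 cosh(sqrt(12) x) + 2 tanh(sqrt(12)·3) sinh(sqrt(12) x).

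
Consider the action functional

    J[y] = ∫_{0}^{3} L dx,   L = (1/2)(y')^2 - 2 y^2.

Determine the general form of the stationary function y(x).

The Lagrangian is L = (1/2)(y')^2 - 2 y^2.
∂L/∂y = -4y.
∂L/∂y' = y'.
The Euler-Lagrange equation d/dx(∂L/∂y') − ∂L/∂y = 0 becomes:
    y'' + 4 y = 0
General solution: y(x) = A sin(2x) + B cos(2x), where A and B are arbitrary constants fixed by the endpoint conditions.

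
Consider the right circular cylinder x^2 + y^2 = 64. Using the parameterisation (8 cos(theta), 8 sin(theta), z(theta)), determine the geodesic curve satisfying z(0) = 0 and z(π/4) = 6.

Parameterise the cylinder of radius R = 8 as
    r(θ) = (8 cos θ, 8 sin θ, z(θ)).
The arc-length element is
    ds = sqrt(64 + (dz/dθ)^2) dθ,
so the Lagrangian is L = sqrt(64 + z'^2).
L depends on z' only, not on z or θ, so ∂L/∂z = 0 and
    ∂L/∂z' = z' / sqrt(64 + z'^2).
The Euler-Lagrange equation gives
    d/dθ( z' / sqrt(64 + z'^2) ) = 0,
so z' is constant. Integrating once:
    z(θ) = a θ + b,
a helix on the cylinder (a straight line when the cylinder is unrolled). The constants a, b are determined by the endpoint conditions.
With endpoint conditions z(0) = 0 and z(π/4) = 6: from z(0) = b we get b = 0, and a·π/4 + 0 = 6 gives a = 24/π, so
    z(θ) = (24/π) θ.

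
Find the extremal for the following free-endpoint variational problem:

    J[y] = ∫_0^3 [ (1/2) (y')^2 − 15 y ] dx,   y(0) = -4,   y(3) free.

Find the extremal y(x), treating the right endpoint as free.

The Lagrangian L = (1/2) (y')^2 − 15 y gives
    ∂L/∂y = −15,   ∂L/∂y' = y'.
Euler-Lagrange: d/dx(y') − (−15) = 0, i.e. y'' + 15 = 0, so
    y(x) = −(15/2) x^2 + C1 x + C2.
Fixed left endpoint y(0) = -4 ⇒ C2 = -4.
The right endpoint x = 3 is free, so the natural (transversality) condition is ∂L/∂y' |_{x=3} = 0, i.e. y'(3) = 0.
Compute y'(x) = −15 x + C1, so y'(3) = −45 + C1 = 0 ⇒ C1 = 45.
Therefore the extremal is
    y(x) = −(15/2) x^2 + 45 x − 4.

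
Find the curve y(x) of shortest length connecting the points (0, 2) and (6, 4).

Arc-length functional: J[y] = ∫ sqrt(1 + (y')^2) dx.
Lagrangian L = sqrt(1 + (y')^2) has no explicit y dependence, so ∂L/∂y = 0 and the Euler-Lagrange equation gives
    d/dx( y' / sqrt(1 + (y')^2) ) = 0  ⇒  y' / sqrt(1 + (y')^2) = const.
Hence y' is constant, so y(x) is affine.
Fitting the endpoints (0, 2) and (6, 4):
    slope m = (4 − 2) / (6 − 0) = 1/3,
    intercept c = 2 − m·0 = 2.
Extremal: y(x) = (1/3) x + 2.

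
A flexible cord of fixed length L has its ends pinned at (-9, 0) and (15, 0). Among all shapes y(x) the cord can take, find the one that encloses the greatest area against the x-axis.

Set up the augmented Lagrangian using a multiplier λ for the length constraint:
    F(y, y') = y − λ sqrt(1 + y'^2).
F has no explicit x dependence, so the Beltrami identity yields a first integral
    F − y' ∂F/∂y' = C.
Compute ∂F/∂y' = −λ y' / sqrt(1 + y'^2). Then
    y − λ sqrt(1 + y'^2) + λ y'^2 / sqrt(1 + y'^2) = C
    ⇒  y − λ / sqrt(1 + y'^2) = C.
Solving for y' and integrating gives
    (x − a)^2 + (y − b)^2 = λ^2,
a circular arc of radius λ. The constants a, b are determined by the endpoint conditions y(-9) = y(15) = 0, and λ is fixed implicitly by the length constraint
    ∫_{-9}^{15} sqrt(1 + y'^2) dx = L.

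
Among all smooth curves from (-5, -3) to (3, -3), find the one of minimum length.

Arc-length functional: J[y] = ∫ sqrt(1 + (y')^2) dx.
Lagrangian L = sqrt(1 + (y')^2) has no explicit y dependence, so ∂L/∂y = 0 and the Euler-Lagrange equation gives
    d/dx( y' / sqrt(1 + (y')^2) ) = 0  ⇒  y' / sqrt(1 + (y')^2) = const.
Hence y' is constant, so y(x) is affine.
Fitting the endpoints (-5, -3) and (3, -3):
    slope m = ((-3) − (-3)) / (3 − (-5)) = 0,
    intercept c = (-3) − m·(-5) = -3.
Extremal: y(x) = -3.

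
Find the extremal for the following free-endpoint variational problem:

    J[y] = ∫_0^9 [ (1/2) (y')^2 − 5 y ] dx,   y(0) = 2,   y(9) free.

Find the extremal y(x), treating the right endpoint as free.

The Lagrangian L = (1/2) (y')^2 − 5 y gives
    ∂L/∂y = −5,   ∂L/∂y' = y'.
Euler-Lagrange: d/dx(y') − (−5) = 0, i.e. y'' + 5 = 0, so
    y(x) = −(5/2) x^2 + C1 x + C2.
Fixed left endpoint y(0) = 2 ⇒ C2 = 2.
The right endpoint x = 9 is free, so the natural (transversality) condition is ∂L/∂y' |_{x=9} = 0, i.e. y'(9) = 0.
Compute y'(x) = −5 x + C1, so y'(9) = −45 + C1 = 0 ⇒ C1 = 45.
Therefore the extremal is
    y(x) = −(5/2) x^2 + 45 x + 2.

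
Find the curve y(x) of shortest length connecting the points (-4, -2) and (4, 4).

Arc-length functional: J[y] = ∫ sqrt(1 + (y')^2) dx.
Lagrangian L = sqrt(1 + (y')^2) has no explicit y dependence, so ∂L/∂y = 0 and the Euler-Lagrange equation gives
    d/dx( y' / sqrt(1 + (y')^2) ) = 0  ⇒  y' / sqrt(1 + (y')^2) = const.
Hence y' is constant, so y(x) is affine.
Fitting the endpoints (-4, -2) and (4, 4):
    slope m = (4 − (-2)) / (4 − (-4)) = 3/4,
    intercept c = (-2) − m·(-4) = 1.
Extremal: y(x) = (3/4) x + 1.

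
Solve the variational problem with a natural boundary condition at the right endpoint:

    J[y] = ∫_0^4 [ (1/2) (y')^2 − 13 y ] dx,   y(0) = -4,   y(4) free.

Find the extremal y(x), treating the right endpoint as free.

The Lagrangian L = (1/2) (y')^2 − 13 y gives
    ∂L/∂y = −13,   ∂L/∂y' = y'.
Euler-Lagrange: d/dx(y') − (−13) = 0, i.e. y'' + 13 = 0, so
    y(x) = −(13/2) x^2 + C1 x + C2.
Fixed left endpoint y(0) = -4 ⇒ C2 = -4.
The right endpoint x = 4 is free, so the natural (transversality) condition is ∂L/∂y' |_{x=4} = 0, i.e. y'(4) = 0.
Compute y'(x) = −13 x + C1, so y'(4) = −52 + C1 = 0 ⇒ C1 = 52.
Therefore the extremal is
    y(x) = −(13/2) x^2 + 52 x − 4.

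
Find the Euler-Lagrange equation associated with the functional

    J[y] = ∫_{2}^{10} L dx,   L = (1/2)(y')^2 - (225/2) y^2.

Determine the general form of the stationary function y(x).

The Lagrangian is L = (1/2)(y')^2 - (225/2) y^2.
∂L/∂y = -225y.
∂L/∂y' = y'.
The Euler-Lagrange equation d/dx(∂L/∂y') − ∂L/∂y = 0 becomes:
    y'' + 225 y = 0
General solution: y(x) = A sin(15x) + B cos(15x), where A and B are arbitrary constants fixed by the endpoint conditions.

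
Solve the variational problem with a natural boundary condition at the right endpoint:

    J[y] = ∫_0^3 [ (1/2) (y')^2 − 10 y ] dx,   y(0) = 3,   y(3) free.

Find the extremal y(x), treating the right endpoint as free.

The Lagrangian L = (1/2) (y')^2 − 10 y gives
    ∂L/∂y = −10,   ∂L/∂y' = y'.
Euler-Lagrange: d/dx(y') − (−10) = 0, i.e. y'' + 10 = 0, so
    y(x) = −(10/2) x^2 + C1 x + C2.
Fixed left endpoint y(0) = 3 ⇒ C2 = 3.
The right endpoint x = 3 is free, so the natural (transversality) condition is ∂L/∂y' |_{x=3} = 0, i.e. y'(3) = 0.
Compute y'(x) = −10 x + C1, so y'(3) = −30 + C1 = 0 ⇒ C1 = 30.
Therefore the extremal is
    y(x) = −5 x^2 + 30 x + 3.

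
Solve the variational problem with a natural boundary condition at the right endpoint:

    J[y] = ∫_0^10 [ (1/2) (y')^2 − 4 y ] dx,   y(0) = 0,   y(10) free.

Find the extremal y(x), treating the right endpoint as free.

The Lagrangian L = (1/2) (y')^2 − 4 y gives
    ∂L/∂y = −4,   ∂L/∂y' = y'.
Euler-Lagrange: d/dx(y') − (−4) = 0, i.e. y'' + 4 = 0, so
    y(x) = −(4/2) x^2 + C1 x + C2.
Fixed left endpoint y(0) = 0 ⇒ C2 = 0.
The right endpoint x = 10 is free, so the natural (transversality) condition is ∂L/∂y' |_{x=10} = 0, i.e. y'(10) = 0.
Compute y'(x) = −4 x + C1, so y'(10) = −40 + C1 = 0 ⇒ C1 = 40.
Therefore the extremal is
    y(x) = −2 x^2 + 40 x.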